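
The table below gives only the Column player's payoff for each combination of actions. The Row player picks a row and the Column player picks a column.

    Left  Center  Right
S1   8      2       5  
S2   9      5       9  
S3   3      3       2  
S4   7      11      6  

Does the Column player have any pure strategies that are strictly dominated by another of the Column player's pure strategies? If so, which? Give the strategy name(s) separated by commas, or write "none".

none

Nothing dominates Left: Center at S1 (8>2); Right at S1 (8>5).
Center is not dominated — it holds its own against Left at S3 (3=3); Right at S3 (3>2).
Right: no other strategy beats it everywhere (Left at S2 (9=9); Center at S1 (5>2)).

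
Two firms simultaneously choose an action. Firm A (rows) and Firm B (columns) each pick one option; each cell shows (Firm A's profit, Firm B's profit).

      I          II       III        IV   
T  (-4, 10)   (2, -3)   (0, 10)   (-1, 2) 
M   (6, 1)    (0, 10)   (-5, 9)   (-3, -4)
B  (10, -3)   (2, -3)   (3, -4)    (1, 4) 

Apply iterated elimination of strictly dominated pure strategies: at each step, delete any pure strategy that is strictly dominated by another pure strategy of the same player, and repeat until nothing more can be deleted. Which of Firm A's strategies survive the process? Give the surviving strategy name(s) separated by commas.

B

Row M is eliminated: B beats it against every remaining column (I: 10>6, II: 2>0, III: 3>-5, IV: 1>-3).
Column II is eliminated: IV beats it against every remaining row (T: 2>-3, B: 4>-3).
For Firm A, B strictly dominates T on the remaining columns (I: 10>-4, III: 3>0, IV: 1>-1); eliminate T.
For Firm B, IV strictly dominates I on the remaining rows (B: 4>-3); eliminate I.
Firm B's strategy III is strictly dominated by IV (B: 4>-4) and is removed.
Among the remaining strategies, none is strictly dominated by another pure strategy of the same player, so the elimination stops.
Surviving strategies — Firm A: {B}; Firm B: {IV}.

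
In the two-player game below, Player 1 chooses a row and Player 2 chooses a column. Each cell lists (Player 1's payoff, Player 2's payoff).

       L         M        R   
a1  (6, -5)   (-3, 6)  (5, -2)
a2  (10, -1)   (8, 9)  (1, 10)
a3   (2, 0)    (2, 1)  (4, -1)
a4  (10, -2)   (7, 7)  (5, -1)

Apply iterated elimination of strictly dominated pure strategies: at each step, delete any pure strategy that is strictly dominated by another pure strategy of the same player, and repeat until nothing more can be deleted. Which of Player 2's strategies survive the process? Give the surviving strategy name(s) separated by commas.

Player 1's strategy a3 is strictly dominated by a4 (L: 10>2, M: 7>2, R: 5>4) and is removed.
Column L is eliminated: M beats it against every remaining row (a1: 6>-5, a2: 9>-1, a4: 7>-2).
Among the remaining strategies, none is strictly dominated by another pure strategy of the same player, so the elimination stops.
Surviving strategies — Player 1: {a1, a2, a4}; Player 2: {M, R}.

M, R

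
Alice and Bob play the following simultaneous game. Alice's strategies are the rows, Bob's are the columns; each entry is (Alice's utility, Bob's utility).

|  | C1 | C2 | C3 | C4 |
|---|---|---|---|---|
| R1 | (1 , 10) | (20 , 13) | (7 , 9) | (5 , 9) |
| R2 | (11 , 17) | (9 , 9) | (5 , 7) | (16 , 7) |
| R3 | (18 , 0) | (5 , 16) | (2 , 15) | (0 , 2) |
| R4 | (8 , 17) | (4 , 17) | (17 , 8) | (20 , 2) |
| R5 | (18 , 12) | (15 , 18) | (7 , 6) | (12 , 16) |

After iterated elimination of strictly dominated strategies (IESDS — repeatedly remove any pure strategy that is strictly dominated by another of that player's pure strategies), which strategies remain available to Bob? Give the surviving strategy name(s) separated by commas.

Column C3 is eliminated: C2 beats it against every remaining row (R1: 13>9, R2: 9>7, R3: 16>15, R4: 17>8, R5: 18>6).
Bob's strategy C4 is strictly dominated by C2 (R1: 13>9, R2: 9>7, R3: 16>2, R4: 17>2, R5: 18>16) and is removed.
Alice's strategy R2 is strictly dominated by R5 (C1: 18>11, C2: 15>9) and is removed.
For Alice, R3 strictly dominates R4 on the remaining columns (C1: 18>8, C2: 5>4); eliminate R4.
Bob's strategy C1 is strictly dominated by C2 (R1: 13>10, R3: 16>0, R5: 18>12) and is removed.
Alice's strategy R3 is strictly dominated by R1 (C2: 20>5) and is removed.
For Alice, R1 strictly dominates R5 on the remaining columns (C2: 20>15); eliminate R5.
Among the remaining strategies, none is strictly dominated by another pure strategy of the same player, so the elimination stops.
Surviving strategies — Alice: {R1}; Bob: {C2}.

C2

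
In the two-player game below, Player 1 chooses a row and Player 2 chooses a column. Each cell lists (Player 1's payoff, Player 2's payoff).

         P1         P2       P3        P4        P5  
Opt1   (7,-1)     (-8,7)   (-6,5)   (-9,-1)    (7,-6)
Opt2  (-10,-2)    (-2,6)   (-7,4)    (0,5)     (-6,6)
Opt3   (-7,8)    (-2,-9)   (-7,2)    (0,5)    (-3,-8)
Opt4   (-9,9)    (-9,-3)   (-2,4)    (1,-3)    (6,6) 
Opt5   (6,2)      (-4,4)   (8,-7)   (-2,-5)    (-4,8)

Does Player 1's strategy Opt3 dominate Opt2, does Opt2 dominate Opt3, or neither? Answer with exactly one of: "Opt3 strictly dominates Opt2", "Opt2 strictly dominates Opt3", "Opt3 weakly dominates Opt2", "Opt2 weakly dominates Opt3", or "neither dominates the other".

Opt3 weakly dominates Opt2

Compare Opt3 to Opt2 across each opponent action: P1: -7>-10, P2: -2=-2, P3: -7=-7, P4: 0=0, P5: -3>-6.
Opt3 is at least as good everywhere and strictly better somewhere (tied only at P2, P3, P4), so Opt3 weakly but not strictly dominates Opt2.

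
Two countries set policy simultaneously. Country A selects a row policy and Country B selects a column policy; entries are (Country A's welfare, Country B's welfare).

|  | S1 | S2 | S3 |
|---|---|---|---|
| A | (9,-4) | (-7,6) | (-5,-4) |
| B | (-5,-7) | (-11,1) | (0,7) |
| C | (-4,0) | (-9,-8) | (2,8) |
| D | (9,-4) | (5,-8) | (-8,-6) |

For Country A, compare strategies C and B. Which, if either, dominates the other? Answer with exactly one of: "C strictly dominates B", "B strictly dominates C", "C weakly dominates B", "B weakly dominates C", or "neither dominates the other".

C's payoffs vs B's, by Country B's action — S1: -4>-5, S2: -9>-11, S3: 2>0.
Every comparison favours C, so C strictly dominates B.

C strictly dominates B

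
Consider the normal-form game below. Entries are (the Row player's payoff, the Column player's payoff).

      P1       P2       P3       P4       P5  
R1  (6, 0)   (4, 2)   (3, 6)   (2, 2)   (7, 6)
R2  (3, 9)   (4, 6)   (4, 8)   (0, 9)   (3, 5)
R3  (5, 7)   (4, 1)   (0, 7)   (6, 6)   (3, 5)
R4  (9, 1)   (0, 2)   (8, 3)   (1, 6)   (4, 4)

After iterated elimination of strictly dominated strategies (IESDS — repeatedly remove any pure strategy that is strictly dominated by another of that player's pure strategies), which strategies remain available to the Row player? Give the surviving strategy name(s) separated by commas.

The Column player's strategy P2 is strictly dominated by P3 (R1: 6>2, R2: 8>6, R3: 7>1, R4: 3>2) and is removed.
Row R2 is eliminated: R4 beats it against every remaining column (P1: 9>3, P3: 8>4, P4: 1>0, P5: 4>3).
Among the remaining strategies, none is strictly dominated by another pure strategy of the same player, so the elimination stops.
Surviving strategies — the Row player: {R1, R3, R4}; the Column player: {P1, P3, P4, P5}.

R1, R3, R4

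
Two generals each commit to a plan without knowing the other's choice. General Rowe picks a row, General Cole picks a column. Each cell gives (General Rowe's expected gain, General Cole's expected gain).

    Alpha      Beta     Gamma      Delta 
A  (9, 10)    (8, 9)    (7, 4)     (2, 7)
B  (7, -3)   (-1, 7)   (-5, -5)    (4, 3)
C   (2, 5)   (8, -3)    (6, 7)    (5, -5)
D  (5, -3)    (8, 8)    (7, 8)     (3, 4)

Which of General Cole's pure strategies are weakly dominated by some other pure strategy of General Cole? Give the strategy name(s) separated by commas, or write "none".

Nothing dominates Alpha: Beta at A (10>9); Gamma at A (10>4); Delta at A (10>7).
Beta is not dominated — it holds its own against Alpha at B (7>-3); Gamma at A (9>4); Delta at A (9>7).
Gamma is not dominated — it holds its own against Alpha at C (7>5); Beta at C (7>-3); Delta at C (7>-5).
Beta weakly dominates Delta — A: 9>7, B: 7>3, C: -3>-5, D: 8>4.

Delta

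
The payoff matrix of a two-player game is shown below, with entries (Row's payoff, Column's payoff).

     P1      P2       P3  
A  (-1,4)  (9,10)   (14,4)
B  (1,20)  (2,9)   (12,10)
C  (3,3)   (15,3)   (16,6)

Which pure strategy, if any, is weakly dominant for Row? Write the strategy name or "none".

C vs A: P1: 3>-1, P2: 15>9, P3: 16>14.
C vs B: P1: 3>1, P2: 15>2, P3: 16>12.
C is at least as good as every other strategy against every opponent action, so it is weakly dominant.

C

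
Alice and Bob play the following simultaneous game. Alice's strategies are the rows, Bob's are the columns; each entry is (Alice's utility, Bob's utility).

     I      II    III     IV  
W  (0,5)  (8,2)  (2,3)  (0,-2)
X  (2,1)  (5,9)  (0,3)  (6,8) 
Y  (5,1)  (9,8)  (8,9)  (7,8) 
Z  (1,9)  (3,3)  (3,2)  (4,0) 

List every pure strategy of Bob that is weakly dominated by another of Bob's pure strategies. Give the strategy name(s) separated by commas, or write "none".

IV

I: no other strategy beats it everywhere (II at W (5>2); III at W (5>3); IV at W (5>-2)).
II: no other strategy beats it everywhere (I at X (9>1); III at X (9>3); IV at W (2>-2)).
Nothing dominates III: I at X (3>1); II at W (3>2); IV at W (3>-2).
IV: dominated, since II does at least as well everywhere (W: 2>-2, X: 9>8, Y: 8=8, Z: 3>0).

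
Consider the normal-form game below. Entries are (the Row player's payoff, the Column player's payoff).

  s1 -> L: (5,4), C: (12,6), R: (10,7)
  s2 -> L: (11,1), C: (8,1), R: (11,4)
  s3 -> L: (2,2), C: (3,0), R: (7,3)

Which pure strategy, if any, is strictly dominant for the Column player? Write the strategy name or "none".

R vs L: s1: 7>4, s2: 4>1, s3: 3>2.
R vs C: s1: 7>6, s2: 4>1, s3: 3>0.
R strictly beats every other strategy against every opponent action, so it is strictly dominant.

R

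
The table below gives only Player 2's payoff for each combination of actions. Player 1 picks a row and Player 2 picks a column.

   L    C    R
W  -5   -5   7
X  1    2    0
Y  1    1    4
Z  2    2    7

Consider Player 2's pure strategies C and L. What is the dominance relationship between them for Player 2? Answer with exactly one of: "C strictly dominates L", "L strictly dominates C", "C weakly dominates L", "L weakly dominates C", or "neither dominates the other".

C's payoffs vs L's, by Player 1's action — W: -5=-5, X: 2>1, Y: 1=1, Z: 2=2.
C is at least as good everywhere and strictly better somewhere (tied only at W, Y, Z), so C weakly but not strictly dominates L.

C weakly dominates L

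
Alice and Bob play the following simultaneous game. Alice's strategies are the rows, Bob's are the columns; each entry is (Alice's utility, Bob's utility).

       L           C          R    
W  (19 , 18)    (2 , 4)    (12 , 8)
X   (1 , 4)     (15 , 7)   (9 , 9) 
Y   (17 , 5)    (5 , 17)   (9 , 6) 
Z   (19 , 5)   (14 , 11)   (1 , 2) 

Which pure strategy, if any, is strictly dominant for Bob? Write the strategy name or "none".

none

L fails to dominate C at X (4<7).
C fails to dominate L at W (4<18).
R fails to dominate L at W (8<18).
No single strategy dominates all the others.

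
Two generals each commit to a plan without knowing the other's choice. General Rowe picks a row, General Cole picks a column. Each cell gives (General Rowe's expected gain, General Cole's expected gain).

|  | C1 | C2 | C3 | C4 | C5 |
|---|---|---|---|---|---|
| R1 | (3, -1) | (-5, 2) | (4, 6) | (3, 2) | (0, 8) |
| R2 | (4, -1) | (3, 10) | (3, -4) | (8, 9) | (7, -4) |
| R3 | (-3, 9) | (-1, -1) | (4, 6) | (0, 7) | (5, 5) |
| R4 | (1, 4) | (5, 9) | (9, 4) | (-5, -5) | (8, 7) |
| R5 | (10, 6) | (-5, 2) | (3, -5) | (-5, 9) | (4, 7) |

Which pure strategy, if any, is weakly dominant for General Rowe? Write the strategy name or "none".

none

R1 fails to dominate R2 at C1 (3<4).
R2 fails to dominate R1 at C3 (3<4).
R3 fails to dominate R1 at C1 (-3<3).
R4 fails to dominate R1 at C1 (1<3).
R5 fails to dominate R1 at C3 (3<4).
No single strategy dominates all the others.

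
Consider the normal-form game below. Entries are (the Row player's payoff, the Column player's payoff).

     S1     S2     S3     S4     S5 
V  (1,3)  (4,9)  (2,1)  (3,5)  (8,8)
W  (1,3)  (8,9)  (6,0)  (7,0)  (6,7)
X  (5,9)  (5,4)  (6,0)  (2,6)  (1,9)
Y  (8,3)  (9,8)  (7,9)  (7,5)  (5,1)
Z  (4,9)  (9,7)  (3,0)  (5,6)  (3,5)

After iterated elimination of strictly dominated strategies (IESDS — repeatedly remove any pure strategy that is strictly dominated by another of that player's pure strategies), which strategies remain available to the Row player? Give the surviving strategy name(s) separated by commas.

Row X is eliminated: Y beats it against every remaining column (S1: 8>5, S2: 9>5, S3: 7>6, S4: 7>2, S5: 5>1).
Column S4 is eliminated: S2 beats it against every remaining row (V: 9>5, W: 9>0, Y: 8>5, Z: 7>6).
Column S5 is eliminated: S2 beats it against every remaining row (V: 9>8, W: 9>7, Y: 8>1, Z: 7>5).
The Row player's strategy V is strictly dominated by Y (S1: 8>1, S2: 9>4, S3: 7>2) and is removed.
The Row player's strategy W is strictly dominated by Y (S1: 8>1, S2: 9>8, S3: 7>6) and is removed.
Among the remaining strategies, none is strictly dominated by another pure strategy of the same player, so the elimination stops.
Surviving strategies — the Row player: {Y, Z}; the Column player: {S1, S2, S3}.

Y, Z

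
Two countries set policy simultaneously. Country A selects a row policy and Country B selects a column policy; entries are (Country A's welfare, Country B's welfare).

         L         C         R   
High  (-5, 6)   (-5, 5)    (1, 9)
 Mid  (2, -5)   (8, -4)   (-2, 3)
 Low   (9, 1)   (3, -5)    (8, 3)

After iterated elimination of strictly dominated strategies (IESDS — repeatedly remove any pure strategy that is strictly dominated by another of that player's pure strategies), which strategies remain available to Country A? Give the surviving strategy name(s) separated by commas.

Row High is eliminated: Low beats it against every remaining column (L: 9>-5, C: 3>-5, R: 8>1).
For Country B, R strictly dominates L on the remaining rows (Mid: 3>-5, Low: 3>1); eliminate L.
For Country B, R strictly dominates C on the remaining rows (Mid: 3>-4, Low: 3>-5); eliminate C.
For Country A, Low strictly dominates Mid on the remaining columns (R: 8>-2); eliminate Mid.
Among the remaining strategies, none is strictly dominated by another pure strategy of the same player, so the elimination stops.
Surviving strategies — Country A: {Low}; Country B: {R}.

Low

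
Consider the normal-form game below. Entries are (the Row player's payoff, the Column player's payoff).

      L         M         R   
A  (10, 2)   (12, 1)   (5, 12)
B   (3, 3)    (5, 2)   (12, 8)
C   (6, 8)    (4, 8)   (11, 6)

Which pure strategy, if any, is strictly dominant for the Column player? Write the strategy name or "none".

L fails to dominate M at C (8=8).
M fails to dominate L at A (1<2).
R fails to dominate L at C (6<8).
No single strategy dominates all the others.

none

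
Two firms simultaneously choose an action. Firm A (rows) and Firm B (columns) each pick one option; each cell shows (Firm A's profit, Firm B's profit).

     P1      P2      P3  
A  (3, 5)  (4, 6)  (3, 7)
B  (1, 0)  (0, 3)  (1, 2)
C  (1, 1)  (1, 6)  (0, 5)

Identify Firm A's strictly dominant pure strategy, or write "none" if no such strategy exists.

A

A vs B: P1: 3>1, P2: 4>0, P3: 3>1.
A vs C: P1: 3>1, P2: 4>1, P3: 3>0.
A strictly beats every other strategy against every opponent action, so it is strictly dominant.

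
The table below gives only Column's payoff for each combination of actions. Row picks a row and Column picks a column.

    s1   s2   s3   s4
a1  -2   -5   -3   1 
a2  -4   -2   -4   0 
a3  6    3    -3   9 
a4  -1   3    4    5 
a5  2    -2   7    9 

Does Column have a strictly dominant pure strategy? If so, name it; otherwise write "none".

s4 vs s1: a1: 1>-2, a2: 0>-4, a3: 9>6, a4: 5>-1, a5: 9>2.
s4 vs s2: a1: 1>-5, a2: 0>-2, a3: 9>3, a4: 5>3, a5: 9>-2.
s4 vs s3: a1: 1>-3, a2: 0>-4, a3: 9>-3, a4: 5>4, a5: 9>7.
s4 strictly beats every other strategy against every opponent action, so it is strictly dominant.

s4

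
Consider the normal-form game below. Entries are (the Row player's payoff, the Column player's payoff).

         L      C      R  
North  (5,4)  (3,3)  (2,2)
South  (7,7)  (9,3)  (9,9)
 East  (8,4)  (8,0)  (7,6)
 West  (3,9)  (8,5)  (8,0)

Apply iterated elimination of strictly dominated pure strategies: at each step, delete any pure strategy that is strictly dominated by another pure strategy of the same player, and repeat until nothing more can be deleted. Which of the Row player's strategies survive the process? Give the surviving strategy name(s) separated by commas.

For the Row player, South strictly dominates North on the remaining columns (L: 7>5, C: 9>3, R: 9>2); eliminate North.
For the Row player, South strictly dominates West on the remaining columns (L: 7>3, C: 9>8, R: 9>8); eliminate West.
The Column player's strategy L is strictly dominated by R (South: 9>7, East: 6>4) and is removed.
The Row player's strategy East is strictly dominated by South (C: 9>8, R: 9>7) and is removed.
The Column player's strategy C is strictly dominated by R (South: 9>3) and is removed.
Among the remaining strategies, none is strictly dominated by another pure strategy of the same player, so the elimination stops.
Surviving strategies — the Row player: {South}; the Column player: {R}.

South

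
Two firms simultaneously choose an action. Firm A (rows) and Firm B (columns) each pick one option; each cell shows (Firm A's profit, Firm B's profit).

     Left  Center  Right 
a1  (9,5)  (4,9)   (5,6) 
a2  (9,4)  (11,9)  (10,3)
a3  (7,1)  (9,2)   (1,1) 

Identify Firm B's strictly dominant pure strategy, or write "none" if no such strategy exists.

Center

Center vs Left: a1: 9>5, a2: 9>4, a3: 2>1.
Center vs Right: a1: 9>6, a2: 9>3, a3: 2>1.
Center strictly beats every other strategy against every opponent action, so it is strictly dominant.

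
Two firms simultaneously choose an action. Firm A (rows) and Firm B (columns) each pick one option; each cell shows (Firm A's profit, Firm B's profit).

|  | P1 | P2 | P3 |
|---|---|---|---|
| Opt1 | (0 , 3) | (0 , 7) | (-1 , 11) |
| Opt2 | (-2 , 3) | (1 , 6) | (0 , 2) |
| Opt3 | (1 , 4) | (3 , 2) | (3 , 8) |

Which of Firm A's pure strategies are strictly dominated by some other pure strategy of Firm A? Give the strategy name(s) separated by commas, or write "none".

Opt1 is strictly dominated by Opt3 (P1: 1>0, P2: 3>0, P3: 3>-1).
Opt3 strictly dominates Opt2 — P1: 1>-2, P2: 3>1, P3: 3>0.
Opt3: no other strategy beats it everywhere (Opt1 at P1 (1>0); Opt2 at P1 (1>-2)).

Opt1, Opt2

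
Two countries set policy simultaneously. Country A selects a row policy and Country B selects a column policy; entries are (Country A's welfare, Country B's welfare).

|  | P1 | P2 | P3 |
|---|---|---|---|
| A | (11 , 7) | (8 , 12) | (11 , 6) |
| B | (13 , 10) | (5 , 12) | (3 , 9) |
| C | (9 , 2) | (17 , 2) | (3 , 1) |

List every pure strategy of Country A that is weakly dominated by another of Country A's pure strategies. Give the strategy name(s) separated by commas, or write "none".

Nothing dominates A: B at P2 (8>5); C at P1 (11>9).
B is not dominated — it holds its own against A at P1 (13>11); C at P1 (13>9).
C is not dominated — it holds its own against A at P2 (17>8); B at P2 (17>5).

none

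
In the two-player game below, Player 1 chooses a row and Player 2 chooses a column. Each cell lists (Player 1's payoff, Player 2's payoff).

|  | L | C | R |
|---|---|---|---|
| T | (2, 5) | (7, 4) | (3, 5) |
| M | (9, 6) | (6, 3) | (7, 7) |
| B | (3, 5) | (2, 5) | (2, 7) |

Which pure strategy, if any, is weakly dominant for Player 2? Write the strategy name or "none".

R vs L: T: 5=5, M: 7>6, B: 7>5.
R vs C: T: 5>4, M: 7>3, B: 7>5.
R is at least as good as every other strategy against every opponent action, so it is weakly dominant.

R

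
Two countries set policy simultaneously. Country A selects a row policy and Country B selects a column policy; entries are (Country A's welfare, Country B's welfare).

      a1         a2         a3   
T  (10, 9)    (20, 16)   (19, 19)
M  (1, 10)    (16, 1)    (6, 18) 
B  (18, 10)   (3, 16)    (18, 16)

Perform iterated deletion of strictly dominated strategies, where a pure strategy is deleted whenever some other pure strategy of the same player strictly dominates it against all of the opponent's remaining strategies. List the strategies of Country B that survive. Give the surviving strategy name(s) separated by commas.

a3

Country A's strategy M is strictly dominated by T (a1: 10>1, a2: 20>16, a3: 19>6) and is removed.
For Country B, a2 strictly dominates a1 on the remaining rows (T: 16>9, B: 16>10); eliminate a1.
For Country A, T strictly dominates B on the remaining columns (a2: 20>3, a3: 19>18); eliminate B.
Country B's strategy a2 is strictly dominated by a3 (T: 19>16) and is removed.
Among the remaining strategies, none is strictly dominated by another pure strategy of the same player, so the elimination stops.
Surviving strategies — Country A: {T}; Country B: {a3}.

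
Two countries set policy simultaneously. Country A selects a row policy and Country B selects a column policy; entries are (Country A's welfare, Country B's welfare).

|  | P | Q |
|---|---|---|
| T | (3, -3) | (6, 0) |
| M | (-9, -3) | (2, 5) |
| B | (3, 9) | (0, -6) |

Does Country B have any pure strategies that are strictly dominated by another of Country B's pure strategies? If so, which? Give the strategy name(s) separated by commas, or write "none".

none

P: no other strategy beats it everywhere (Q at B (9>-6)).
Q: no other strategy beats it everywhere (P at T (0>-3)).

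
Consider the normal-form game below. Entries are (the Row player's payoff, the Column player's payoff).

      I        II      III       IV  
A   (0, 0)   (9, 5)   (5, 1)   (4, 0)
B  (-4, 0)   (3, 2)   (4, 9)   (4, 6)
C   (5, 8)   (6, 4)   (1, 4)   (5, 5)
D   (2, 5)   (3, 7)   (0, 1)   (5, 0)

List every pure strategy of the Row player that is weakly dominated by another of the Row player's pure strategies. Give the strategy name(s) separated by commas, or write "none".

Nothing dominates A: B at I (0>-4); C at II (9>6); D at II (9>3).
A weakly dominates B — I: 0>-4, II: 9>3, III: 5>4, IV: 4=4.
C is not dominated — it holds its own against A at I (5>0); B at I (5>-4); D at I (5>2).
D is weakly dominated by C (I: 5>2, II: 6>3, III: 1>0, IV: 5=5).

B, D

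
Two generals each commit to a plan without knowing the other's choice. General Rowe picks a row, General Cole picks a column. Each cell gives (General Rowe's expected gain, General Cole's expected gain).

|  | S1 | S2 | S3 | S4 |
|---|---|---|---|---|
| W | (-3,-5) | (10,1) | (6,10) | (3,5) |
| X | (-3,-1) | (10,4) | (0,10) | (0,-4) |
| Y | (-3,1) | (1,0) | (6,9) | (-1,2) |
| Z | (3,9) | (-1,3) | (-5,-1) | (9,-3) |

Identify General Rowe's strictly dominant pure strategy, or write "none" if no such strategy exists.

none

W fails to dominate X at S1 (-3=-3).
X fails to dominate W at S1 (-3=-3).
Y fails to dominate W at S1 (-3=-3).
Z fails to dominate W at S2 (-1<10).
No single strategy dominates all the others.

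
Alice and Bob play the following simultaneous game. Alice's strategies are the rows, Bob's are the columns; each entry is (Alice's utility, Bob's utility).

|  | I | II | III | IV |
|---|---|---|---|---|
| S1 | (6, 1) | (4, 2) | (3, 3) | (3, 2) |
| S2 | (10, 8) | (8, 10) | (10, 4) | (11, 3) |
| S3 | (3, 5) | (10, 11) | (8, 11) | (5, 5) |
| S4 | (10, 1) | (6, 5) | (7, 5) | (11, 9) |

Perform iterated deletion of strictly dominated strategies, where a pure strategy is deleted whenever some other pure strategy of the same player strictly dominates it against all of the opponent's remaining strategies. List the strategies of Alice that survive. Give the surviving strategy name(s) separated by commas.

S2, S3, S4

Row S1 is eliminated: S2 beats it against every remaining column (I: 10>6, II: 8>4, III: 10>3, IV: 11>3).
Column I is eliminated: II beats it against every remaining row (S2: 10>8, S3: 11>5, S4: 5>1).
Among the remaining strategies, none is strictly dominated by another pure strategy of the same player, so the elimination stops.
Surviving strategies — Alice: {S2, S3, S4}; Bob: {II, III, IV}.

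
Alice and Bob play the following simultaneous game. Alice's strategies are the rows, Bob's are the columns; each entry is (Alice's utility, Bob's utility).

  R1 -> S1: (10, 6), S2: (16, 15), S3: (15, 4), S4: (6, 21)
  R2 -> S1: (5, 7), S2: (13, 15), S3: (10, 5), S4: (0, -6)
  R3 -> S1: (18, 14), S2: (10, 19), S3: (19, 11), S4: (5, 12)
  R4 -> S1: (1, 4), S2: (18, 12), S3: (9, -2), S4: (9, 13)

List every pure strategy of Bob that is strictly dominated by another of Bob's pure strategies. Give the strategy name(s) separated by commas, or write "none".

S1: dominated, since S2 does at least as well everywhere (R1: 15>6, R2: 15>7, R3: 19>14, R4: 12>4).
S2: no other strategy beats it everywhere (S1 at R1 (15>6); S3 at R1 (15>4); S4 at R2 (15>-6)).
S3: dominated, since S1 does at least as well everywhere (R1: 6>4, R2: 7>5, R3: 14>11, R4: 4>-2).
Nothing dominates S4: S1 at R1 (21>6); S2 at R1 (21>15); S3 at R1 (21>4).

S1, S3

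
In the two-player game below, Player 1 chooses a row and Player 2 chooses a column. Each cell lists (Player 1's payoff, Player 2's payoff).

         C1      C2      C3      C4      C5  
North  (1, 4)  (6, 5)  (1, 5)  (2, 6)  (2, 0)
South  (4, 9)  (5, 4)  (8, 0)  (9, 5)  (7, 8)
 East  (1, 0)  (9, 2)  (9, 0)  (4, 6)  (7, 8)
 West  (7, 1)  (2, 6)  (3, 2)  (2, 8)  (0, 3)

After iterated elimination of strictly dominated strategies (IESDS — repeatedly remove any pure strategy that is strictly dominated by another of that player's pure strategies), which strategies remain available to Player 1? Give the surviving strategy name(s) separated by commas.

Player 2's strategy C2 is strictly dominated by C4 (North: 6>5, South: 5>4, East: 6>2, West: 8>6) and is removed.
Player 1's strategy North is strictly dominated by South (C1: 4>1, C3: 8>1, C4: 9>2, C5: 7>2) and is removed.
Column C3 is eliminated: C4 beats it against every remaining row (South: 5>0, East: 6>0, West: 8>2).
Among the remaining strategies, none is strictly dominated by another pure strategy of the same player, so the elimination stops.
Surviving strategies — Player 1: {South, East, West}; Player 2: {C1, C4, C5}.

South, East, West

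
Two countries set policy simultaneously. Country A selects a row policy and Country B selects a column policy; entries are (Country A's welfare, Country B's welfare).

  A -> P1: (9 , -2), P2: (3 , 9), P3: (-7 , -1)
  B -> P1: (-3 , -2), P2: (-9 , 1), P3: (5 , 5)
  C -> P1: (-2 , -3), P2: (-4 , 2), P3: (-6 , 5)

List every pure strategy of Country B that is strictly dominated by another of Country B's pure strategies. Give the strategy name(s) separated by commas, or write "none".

P1

P1 is strictly dominated by P2 (A: 9>-2, B: 1>-2, C: 2>-3).
Nothing dominates P2: P1 at A (9>-2); P3 at A (9>-1).
P3 is not dominated — it holds its own against P1 at A (-1>-2); P2 at B (5>1).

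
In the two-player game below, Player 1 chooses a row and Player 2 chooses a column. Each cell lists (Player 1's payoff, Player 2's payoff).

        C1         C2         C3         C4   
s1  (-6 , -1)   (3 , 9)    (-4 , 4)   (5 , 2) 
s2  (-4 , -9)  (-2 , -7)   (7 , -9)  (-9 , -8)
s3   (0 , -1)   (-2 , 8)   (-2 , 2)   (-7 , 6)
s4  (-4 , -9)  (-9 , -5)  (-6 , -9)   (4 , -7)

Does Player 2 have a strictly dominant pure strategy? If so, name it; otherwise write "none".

C2

C2 vs C1: s1: 9>-1, s2: -7>-9, s3: 8>-1, s4: -5>-9.
C2 vs C3: s1: 9>4, s2: -7>-9, s3: 8>2, s4: -5>-9.
C2 vs C4: s1: 9>2, s2: -7>-8, s3: 8>6, s4: -5>-7.
C2 strictly beats every other strategy against every opponent action, so it is strictly dominant.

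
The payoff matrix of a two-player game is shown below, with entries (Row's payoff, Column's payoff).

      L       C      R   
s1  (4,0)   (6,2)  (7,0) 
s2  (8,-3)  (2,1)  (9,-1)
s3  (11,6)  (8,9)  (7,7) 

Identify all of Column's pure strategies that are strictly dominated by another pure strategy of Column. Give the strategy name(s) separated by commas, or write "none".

L, R

C strictly dominates L — s1: 2>0, s2: 1>-3, s3: 9>6.
C: no other strategy beats it everywhere (L at s1 (2>0); R at s1 (2>0)).
R: dominated, since C does at least as well everywhere (s1: 2>0, s2: 1>-1, s3: 9>7).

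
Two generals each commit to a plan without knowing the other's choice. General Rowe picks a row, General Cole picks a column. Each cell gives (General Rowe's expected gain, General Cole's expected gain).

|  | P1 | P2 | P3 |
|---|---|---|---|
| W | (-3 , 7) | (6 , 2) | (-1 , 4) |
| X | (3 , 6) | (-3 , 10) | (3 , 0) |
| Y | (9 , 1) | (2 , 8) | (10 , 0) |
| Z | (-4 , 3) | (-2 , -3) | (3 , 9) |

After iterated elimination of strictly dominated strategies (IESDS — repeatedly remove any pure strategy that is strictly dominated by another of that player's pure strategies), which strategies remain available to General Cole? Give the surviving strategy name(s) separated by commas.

P1, P2

For General Rowe, Y strictly dominates X on the remaining columns (P1: 9>3, P2: 2>-3, P3: 10>3); eliminate X.
Row Z is eliminated: Y beats it against every remaining column (P1: 9>-4, P2: 2>-2, P3: 10>3).
For General Cole, P1 strictly dominates P3 on the remaining rows (W: 7>4, Y: 1>0); eliminate P3.
Among the remaining strategies, none is strictly dominated by another pure strategy of the same player, so the elimination stops.
Surviving strategies — General Rowe: {W, Y}; General Cole: {P1, P2}.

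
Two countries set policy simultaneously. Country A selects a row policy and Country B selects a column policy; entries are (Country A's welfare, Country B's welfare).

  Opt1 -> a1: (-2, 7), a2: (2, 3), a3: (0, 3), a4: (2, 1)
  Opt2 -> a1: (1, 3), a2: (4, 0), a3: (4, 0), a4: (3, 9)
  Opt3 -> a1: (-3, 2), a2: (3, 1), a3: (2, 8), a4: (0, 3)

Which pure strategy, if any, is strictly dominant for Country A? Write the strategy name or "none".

Opt2

Opt2 vs Opt1: a1: 1>-2, a2: 4>2, a3: 4>0, a4: 3>2.
Opt2 vs Opt3: a1: 1>-3, a2: 4>3, a3: 4>2, a4: 3>0.
Opt2 strictly beats every other strategy against every opponent action, so it is strictly dominant.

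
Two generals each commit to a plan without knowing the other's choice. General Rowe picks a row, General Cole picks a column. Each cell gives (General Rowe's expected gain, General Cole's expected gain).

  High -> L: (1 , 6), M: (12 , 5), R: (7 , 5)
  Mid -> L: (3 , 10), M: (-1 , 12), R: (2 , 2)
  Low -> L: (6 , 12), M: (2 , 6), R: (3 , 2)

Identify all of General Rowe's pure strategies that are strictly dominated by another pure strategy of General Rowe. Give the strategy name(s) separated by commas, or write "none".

High: no other strategy beats it everywhere (Mid at M (12>-1); Low at M (12>2)).
Low strictly dominates Mid — L: 6>3, M: 2>-1, R: 3>2.
Low is not dominated — it holds its own against High at L (6>1); Mid at L (6>3).

Mid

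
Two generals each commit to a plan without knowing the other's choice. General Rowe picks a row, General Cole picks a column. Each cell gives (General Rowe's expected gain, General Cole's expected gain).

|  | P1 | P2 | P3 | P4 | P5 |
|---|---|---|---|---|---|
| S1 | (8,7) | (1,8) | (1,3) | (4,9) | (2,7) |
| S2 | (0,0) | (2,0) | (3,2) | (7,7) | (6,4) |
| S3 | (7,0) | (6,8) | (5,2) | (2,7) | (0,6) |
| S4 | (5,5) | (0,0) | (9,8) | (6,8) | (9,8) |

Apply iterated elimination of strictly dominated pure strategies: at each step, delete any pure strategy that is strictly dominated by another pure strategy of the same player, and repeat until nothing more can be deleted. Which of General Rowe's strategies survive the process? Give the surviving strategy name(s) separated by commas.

S2, S3, S4

Column P1 is eliminated: P4 beats it against every remaining row (S1: 9>7, S2: 7>0, S3: 7>0, S4: 8>5).
Row S1 is eliminated: S2 beats it against every remaining column (P2: 2>1, P3: 3>1, P4: 7>4, P5: 6>2).
Among the remaining strategies, none is strictly dominated by another pure strategy of the same player, so the elimination stops.
Surviving strategies — General Rowe: {S2, S3, S4}; General Cole: {P2, P3, P4, P5}.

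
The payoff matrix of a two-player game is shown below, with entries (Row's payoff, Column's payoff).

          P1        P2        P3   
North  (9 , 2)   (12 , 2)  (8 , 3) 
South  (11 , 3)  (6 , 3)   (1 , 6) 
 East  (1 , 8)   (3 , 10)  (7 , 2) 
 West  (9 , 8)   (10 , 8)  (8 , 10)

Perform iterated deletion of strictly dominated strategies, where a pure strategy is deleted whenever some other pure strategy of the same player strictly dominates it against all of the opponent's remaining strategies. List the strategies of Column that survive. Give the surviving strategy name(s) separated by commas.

P3

Row's strategy East is strictly dominated by North (P1: 9>1, P2: 12>3, P3: 8>7) and is removed.
Column P1 is eliminated: P3 beats it against every remaining row (North: 3>2, South: 6>3, West: 10>8).
Row's strategy South is strictly dominated by North (P2: 12>6, P3: 8>1) and is removed.
For Column, P3 strictly dominates P2 on the remaining rows (North: 3>2, West: 10>8); eliminate P2.
Among the remaining strategies, none is strictly dominated by another pure strategy of the same player, so the elimination stops.
Surviving strategies — Row: {North, West}; Column: {P3}.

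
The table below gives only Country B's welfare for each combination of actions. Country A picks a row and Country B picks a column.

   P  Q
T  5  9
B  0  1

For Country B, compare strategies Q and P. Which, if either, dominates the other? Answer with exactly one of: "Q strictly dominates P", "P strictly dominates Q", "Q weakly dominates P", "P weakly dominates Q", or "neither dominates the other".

Compare Q to P across each opponent action: T: 9>5, B: 1>0.
Q gives a strictly higher payoff against each opponent action, so Q strictly dominates P.

Q strictly dominates P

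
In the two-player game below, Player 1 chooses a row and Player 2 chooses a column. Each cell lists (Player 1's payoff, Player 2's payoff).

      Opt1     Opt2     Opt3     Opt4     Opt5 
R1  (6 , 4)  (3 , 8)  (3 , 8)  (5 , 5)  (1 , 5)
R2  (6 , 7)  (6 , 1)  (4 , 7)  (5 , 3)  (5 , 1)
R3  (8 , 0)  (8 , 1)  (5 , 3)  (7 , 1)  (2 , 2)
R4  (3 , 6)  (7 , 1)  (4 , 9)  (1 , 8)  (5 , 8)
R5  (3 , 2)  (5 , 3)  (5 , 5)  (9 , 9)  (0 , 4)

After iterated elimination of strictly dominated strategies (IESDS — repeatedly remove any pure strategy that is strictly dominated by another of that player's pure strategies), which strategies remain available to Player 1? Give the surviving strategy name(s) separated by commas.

R3, R5

Player 1's strategy R1 is strictly dominated by R3 (Opt1: 8>6, Opt2: 8>3, Opt3: 5>3, Opt4: 7>5, Opt5: 2>1) and is removed.
Player 2's strategy Opt2 is strictly dominated by Opt3 (R2: 7>1, R3: 3>1, R4: 9>1, R5: 5>3) and is removed.
For Player 2, Opt3 strictly dominates Opt5 on the remaining rows (R2: 7>1, R3: 3>2, R4: 9>8, R5: 5>4); eliminate Opt5.
For Player 1, R3 strictly dominates R2 on the remaining columns (Opt1: 8>6, Opt3: 5>4, Opt4: 7>5); eliminate R2.
For Player 1, R3 strictly dominates R4 on the remaining columns (Opt1: 8>3, Opt3: 5>4, Opt4: 7>1); eliminate R4.
Column Opt1 is eliminated: Opt3 beats it against every remaining row (R3: 3>0, R5: 5>2).
Among the remaining strategies, none is strictly dominated by another pure strategy of the same player, so the elimination stops.
Surviving strategies — Player 1: {R3, R5}; Player 2: {Opt3, Opt4}.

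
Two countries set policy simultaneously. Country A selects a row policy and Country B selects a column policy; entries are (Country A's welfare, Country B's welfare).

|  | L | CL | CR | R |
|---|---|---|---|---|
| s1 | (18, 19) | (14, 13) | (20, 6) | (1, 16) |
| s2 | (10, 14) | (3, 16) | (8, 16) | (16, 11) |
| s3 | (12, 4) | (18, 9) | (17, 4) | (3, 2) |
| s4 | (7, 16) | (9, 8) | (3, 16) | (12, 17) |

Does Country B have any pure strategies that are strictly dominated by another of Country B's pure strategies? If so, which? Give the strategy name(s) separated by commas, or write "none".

L is not dominated — it holds its own against CL at s1 (19>13); CR at s1 (19>6); R at s1 (19>16).
Nothing dominates CL: L at s2 (16>14); CR at s1 (13>6); R at s2 (16>11).
CR is not dominated — it holds its own against L at s2 (16>14); CL at s2 (16=16); R at s2 (16>11).
R is not dominated — it holds its own against L at s4 (17>16); CL at s1 (16>13); CR at s1 (16>6).

none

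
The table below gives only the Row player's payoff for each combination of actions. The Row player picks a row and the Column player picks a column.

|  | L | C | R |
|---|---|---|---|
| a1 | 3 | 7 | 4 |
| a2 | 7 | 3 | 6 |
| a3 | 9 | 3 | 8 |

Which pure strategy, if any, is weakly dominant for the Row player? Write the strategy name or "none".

a1 fails to dominate a2 at L (3<7).
a2 fails to dominate a1 at C (3<7).
a3 fails to dominate a1 at C (3<7).
No single strategy dominates all the others.

none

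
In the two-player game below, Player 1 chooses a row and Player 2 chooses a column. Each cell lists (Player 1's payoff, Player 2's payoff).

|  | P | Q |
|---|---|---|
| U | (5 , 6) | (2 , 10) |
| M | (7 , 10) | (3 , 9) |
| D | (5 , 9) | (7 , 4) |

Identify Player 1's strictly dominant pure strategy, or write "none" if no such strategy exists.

U fails to dominate M at P (5<7).
M fails to dominate D at Q (3<7).
D fails to dominate U at P (5=5).
No single strategy dominates all the others.

none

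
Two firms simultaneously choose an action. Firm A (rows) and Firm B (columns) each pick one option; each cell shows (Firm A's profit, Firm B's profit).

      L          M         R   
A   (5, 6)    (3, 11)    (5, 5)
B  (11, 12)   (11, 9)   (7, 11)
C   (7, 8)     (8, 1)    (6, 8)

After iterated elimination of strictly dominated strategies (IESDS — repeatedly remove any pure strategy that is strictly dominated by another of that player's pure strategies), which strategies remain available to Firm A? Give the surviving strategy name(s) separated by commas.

B

For Firm A, B strictly dominates A on the remaining columns (L: 11>5, M: 11>3, R: 7>5); eliminate A.
For Firm A, B strictly dominates C on the remaining columns (L: 11>7, M: 11>8, R: 7>6); eliminate C.
For Firm B, L strictly dominates M on the remaining rows (B: 12>9); eliminate M.
Firm B's strategy R is strictly dominated by L (B: 12>11) and is removed.
Among the remaining strategies, none is strictly dominated by another pure strategy of the same player, so the elimination stops.
Surviving strategies — Firm A: {B}; Firm B: {L}.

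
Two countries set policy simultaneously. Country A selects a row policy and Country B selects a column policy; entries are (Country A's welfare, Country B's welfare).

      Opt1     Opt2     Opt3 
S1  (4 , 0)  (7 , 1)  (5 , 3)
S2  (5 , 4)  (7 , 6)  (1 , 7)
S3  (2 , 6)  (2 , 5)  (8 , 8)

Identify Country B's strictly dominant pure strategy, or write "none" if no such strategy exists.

Opt3

Opt3 vs Opt1: S1: 3>0, S2: 7>4, S3: 8>6.
Opt3 vs Opt2: S1: 3>1, S2: 7>6, S3: 8>5.
Opt3 strictly beats every other strategy against every opponent action, so it is strictly dominant.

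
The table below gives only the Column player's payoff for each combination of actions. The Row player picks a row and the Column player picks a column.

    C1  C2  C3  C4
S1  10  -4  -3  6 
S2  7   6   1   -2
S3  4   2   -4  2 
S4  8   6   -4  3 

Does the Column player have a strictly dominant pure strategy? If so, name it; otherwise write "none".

C1

C1 vs C2: S1: 10>-4, S2: 7>6, S3: 4>2, S4: 8>6.
C1 vs C3: S1: 10>-3, S2: 7>1, S3: 4>-4, S4: 8>-4.
C1 vs C4: S1: 10>6, S2: 7>-2, S3: 4>2, S4: 8>3.
C1 strictly beats every other strategy against every opponent action, so it is strictly dominant.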